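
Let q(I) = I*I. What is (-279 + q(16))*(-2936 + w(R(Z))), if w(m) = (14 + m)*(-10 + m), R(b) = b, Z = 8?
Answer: 68540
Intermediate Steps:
q(I) = I²
w(m) = (-10 + m)*(14 + m)
(-279 + q(16))*(-2936 + w(R(Z))) = (-279 + 16²)*(-2936 + (-140 + 8² + 4*8)) = (-279 + 256)*(-2936 + (-140 + 64 + 32)) = -23*(-2936 - 44) = -23*(-2980) = 68540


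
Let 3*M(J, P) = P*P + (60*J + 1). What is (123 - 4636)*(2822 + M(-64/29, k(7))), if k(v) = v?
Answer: -1097218612/87 ≈ -1.2612e+7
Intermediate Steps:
M(J, P) = ⅓ + 20*J + P²/3 (M(J, P) = (P*P + (60*J + 1))/3 = (P² + (1 + 60*J))/3 = (1 + P² + 60*J)/3 = ⅓ + 20*J + P²/3)
(123 - 4636)*(2822 + M(-64/29, k(7))) = (123 - 4636)*(2822 + (⅓ + 20*(-64/29) + (⅓)*7²)) = -4513*(2822 + (⅓ + 20*(-64*1/29) + (⅓)*49)) = -4513*(2822 + (⅓ + 20*(-64/29) + 49/3)) = -4513*(2822 + (⅓ - 1280/29 + 49/3)) = -4513*(2822 - 2390/87) = -4513*243124/87 = -1097218612/87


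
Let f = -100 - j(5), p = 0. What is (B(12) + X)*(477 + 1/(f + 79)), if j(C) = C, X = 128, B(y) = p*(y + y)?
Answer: 793664/13 ≈ 61051.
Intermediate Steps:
B(y) = 0 (B(y) = 0*(y + y) = 0*(2*y) = 0)
f = -105 (f = -100 - 1*5 = -100 - 5 = -105)
(B(12) + X)*(477 + 1/(f + 79)) = (0 + 128)*(477 + 1/(-105 + 79)) = 128*(477 + 1/(-26)) = 128*(477 - 1/26) = 128*(12401/26) = 793664/13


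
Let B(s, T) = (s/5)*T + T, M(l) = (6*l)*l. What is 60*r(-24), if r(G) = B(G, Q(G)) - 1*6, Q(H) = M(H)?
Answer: -788328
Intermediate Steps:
M(l) = 6*l²
Q(H) = 6*H²
B(s, T) = T + T*s/5 (B(s, T) = (s*(⅕))*T + T = (s/5)*T + T = T*s/5 + T = T + T*s/5)
r(G) = -6 + 6*G²*(5 + G)/5 (r(G) = (6*G²)*(5 + G)/5 - 1*6 = 6*G²*(5 + G)/5 - 6 = -6 + 6*G²*(5 + G)/5)
60*r(-24) = 60*(-6 + (6/5)*(-24)²*(5 - 24)) = 60*(-6 + (6/5)*576*(-19)) = 60*(-6 - 65664/5) = 60*(-65694/5) = -788328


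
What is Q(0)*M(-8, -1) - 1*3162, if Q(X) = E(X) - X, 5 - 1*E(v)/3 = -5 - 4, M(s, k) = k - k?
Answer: -3162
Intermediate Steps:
M(s, k) = 0
E(v) = 42 (E(v) = 15 - 3*(-5 - 4) = 15 - 3*(-9) = 15 + 27 = 42)
Q(X) = 42 - X
Q(0)*M(-8, -1) - 1*3162 = (42 - 1*0)*0 - 1*3162 = (42 + 0)*0 - 3162 = 42*0 - 3162 = 0 - 3162 = -3162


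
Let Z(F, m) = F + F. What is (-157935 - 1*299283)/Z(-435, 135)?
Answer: 76203/145 ≈ 525.54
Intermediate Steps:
Z(F, m) = 2*F
(-157935 - 1*299283)/Z(-435, 135) = (-157935 - 1*299283)/((2*(-435))) = (-157935 - 299283)/(-870) = -457218*(-1/870) = 76203/145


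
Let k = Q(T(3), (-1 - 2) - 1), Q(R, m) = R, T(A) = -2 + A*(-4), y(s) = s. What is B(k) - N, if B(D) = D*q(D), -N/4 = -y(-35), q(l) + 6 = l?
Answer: 420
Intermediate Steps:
q(l) = -6 + l
T(A) = -2 - 4*A
k = -14 (k = -2 - 4*3 = -2 - 12 = -14)
N = -140 (N = -(-4)*(-35) = -4*35 = -140)
B(D) = D*(-6 + D)
B(k) - N = -14*(-6 - 14) - 1*(-140) = -14*(-20) + 140 = 280 + 140 = 420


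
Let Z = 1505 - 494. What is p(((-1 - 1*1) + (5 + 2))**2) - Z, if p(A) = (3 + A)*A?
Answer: -311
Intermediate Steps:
Z = 1011
p(A) = A*(3 + A)
p(((-1 - 1*1) + (5 + 2))**2) - Z = ((-1 - 1*1) + (5 + 2))**2*(3 + ((-1 - 1*1) + (5 + 2))**2) - 1*1011 = ((-1 - 1) + 7)**2*(3 + ((-1 - 1) + 7)**2) - 1011 = (-2 + 7)**2*(3 + (-2 + 7)**2) - 1011 = 5**2*(3 + 5**2) - 1011 = 25*(3 + 25) - 1011 = 25*28 - 1011 = 700 - 1011 = -311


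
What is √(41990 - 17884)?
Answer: √24106 ≈ 155.26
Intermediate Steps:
√(41990 - 17884) = √24106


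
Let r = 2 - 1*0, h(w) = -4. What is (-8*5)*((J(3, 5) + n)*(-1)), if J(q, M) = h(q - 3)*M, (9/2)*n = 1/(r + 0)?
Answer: -7160/9 ≈ -795.56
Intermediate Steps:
r = 2 (r = 2 + 0 = 2)
n = 1/9 (n = 2/(9*(2 + 0)) = (2/9)/2 = (2/9)*(1/2) = 1/9 ≈ 0.11111)
J(q, M) = -4*M
(-8*5)*((J(3, 5) + n)*(-1)) = (-8*5)*((-4*5 + 1/9)*(-1)) = -40*(-20 + 1/9)*(-1) = -(-7160)*(-1)/9 = -40*179/9 = -7160/9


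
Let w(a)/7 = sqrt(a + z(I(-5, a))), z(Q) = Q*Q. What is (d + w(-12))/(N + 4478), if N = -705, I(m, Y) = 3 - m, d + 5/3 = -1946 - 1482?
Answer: -10289/11319 + 2*sqrt(13)/539 ≈ -0.89562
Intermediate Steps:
d = -10289/3 (d = -5/3 + (-1946 - 1482) = -5/3 - 3428 = -10289/3 ≈ -3429.7)
z(Q) = Q**2
w(a) = 7*sqrt(64 + a) (w(a) = 7*sqrt(a + (3 - 1*(-5))**2) = 7*sqrt(a + (3 + 5)**2) = 7*sqrt(a + 8**2) = 7*sqrt(a + 64) = 7*sqrt(64 + a))
(d + w(-12))/(N + 4478) = (-10289/3 + 7*sqrt(64 - 12))/(-705 + 4478) = (-10289/3 + 7*sqrt(52))/3773 = (-10289/3 + 7*(2*sqrt(13)))*(1/3773) = (-10289/3 + 14*sqrt(13))*(1/3773) = -10289/11319 + 2*sqrt(13)/539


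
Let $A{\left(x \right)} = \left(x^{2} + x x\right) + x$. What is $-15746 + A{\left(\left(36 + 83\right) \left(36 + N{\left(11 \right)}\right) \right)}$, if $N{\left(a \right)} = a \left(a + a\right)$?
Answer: $2188854784$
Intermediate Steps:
$N{\left(a \right)} = 2 a^{2}$ ($N{\left(a \right)} = a 2 a = 2 a^{2}$)
$A{\left(x \right)} = x + 2 x^{2}$ ($A{\left(x \right)} = \left(x^{2} + x^{2}\right) + x = 2 x^{2} + x = x + 2 x^{2}$)
$-15746 + A{\left(\left(36 + 83\right) \left(36 + N{\left(11 \right)}\right) \right)} = -15746 + \left(36 + 83\right) \left(36 + 2 \cdot 11^{2}\right) \left(1 + 2 \left(36 + 83\right) \left(36 + 2 \cdot 11^{2}\right)\right) = -15746 + 119 \left(36 + 2 \cdot 121\right) \left(1 + 2 \cdot 119 \left(36 + 2 \cdot 121\right)\right) = -15746 + 119 \left(36 + 242\right) \left(1 + 2 \cdot 119 \left(36 + 242\right)\right) = -15746 + 119 \cdot 278 \left(1 + 2 \cdot 119 \cdot 278\right) = -15746 + 33082 \left(1 + 2 \cdot 33082\right) = -15746 + 33082 \left(1 + 66164\right) = -15746 + 33082 \cdot 66165 = -15746 + 2188870530 = 2188854784$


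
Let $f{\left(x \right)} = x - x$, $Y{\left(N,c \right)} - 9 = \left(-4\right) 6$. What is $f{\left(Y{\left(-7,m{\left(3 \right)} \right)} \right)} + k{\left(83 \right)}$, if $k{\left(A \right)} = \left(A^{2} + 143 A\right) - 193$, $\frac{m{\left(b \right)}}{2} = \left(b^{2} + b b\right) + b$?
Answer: $18565$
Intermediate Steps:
$m{\left(b \right)} = 2 b + 4 b^{2}$ ($m{\left(b \right)} = 2 \left(\left(b^{2} + b b\right) + b\right) = 2 \left(\left(b^{2} + b^{2}\right) + b\right) = 2 \left(2 b^{2} + b\right) = 2 \left(b + 2 b^{2}\right) = 2 b + 4 b^{2}$)
$Y{\left(N,c \right)} = -15$ ($Y{\left(N,c \right)} = 9 - 24 = -15$)
$k{\left(A \right)} = -193 + A^{2} + 143 A$
$f{\left(x \right)} = 0$
$f{\left(Y{\left(-7,m{\left(3 \right)} \right)} \right)} + k{\left(83 \right)} = 0 + \left(-193 + 83^{2} + 143 \cdot 83\right) = 0 + \left(-193 + 6889 + 11869\right) = 0 + 18565 = 18565$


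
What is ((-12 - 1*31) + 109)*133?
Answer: 8778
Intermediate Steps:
((-12 - 1*31) + 109)*133 = ((-12 - 31) + 109)*133 = (-43 + 109)*133 = 66*133 = 8778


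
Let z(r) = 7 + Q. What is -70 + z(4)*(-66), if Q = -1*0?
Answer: -532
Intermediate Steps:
Q = 0
z(r) = 7 (z(r) = 7 + 0 = 7)
-70 + z(4)*(-66) = -70 + 7*(-66) = -70 - 462 = -532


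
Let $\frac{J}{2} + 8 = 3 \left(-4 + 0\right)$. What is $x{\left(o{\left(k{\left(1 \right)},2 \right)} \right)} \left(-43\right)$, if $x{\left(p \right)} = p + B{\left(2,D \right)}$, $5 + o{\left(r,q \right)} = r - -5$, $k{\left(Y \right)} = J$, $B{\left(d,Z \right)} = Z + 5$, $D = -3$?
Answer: $1634$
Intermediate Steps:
$J = -40$ ($J = -16 + 2 \cdot 3 \left(-4 + 0\right) = -16 + 2 \cdot 3 \left(-4\right) = -16 + 2 \left(-12\right) = -16 - 24 = -40$)
$B{\left(d,Z \right)} = 5 + Z$
$k{\left(Y \right)} = -40$
$o{\left(r,q \right)} = r$ ($o{\left(r,q \right)} = -5 + \left(r - -5\right) = -5 + \left(r + 5\right) = -5 + \left(5 + r\right) = r$)
$x{\left(p \right)} = 2 + p$ ($x{\left(p \right)} = p + \left(5 - 3\right) = p + 2 = 2 + p$)
$x{\left(o{\left(k{\left(1 \right)},2 \right)} \right)} \left(-43\right) = \left(2 - 40\right) \left(-43\right) = \left(-38\right) \left(-43\right) = 1634$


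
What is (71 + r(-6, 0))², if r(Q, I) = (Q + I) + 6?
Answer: 5041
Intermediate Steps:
r(Q, I) = 6 + I + Q (r(Q, I) = (I + Q) + 6 = 6 + I + Q)
(71 + r(-6, 0))² = (71 + (6 + 0 - 6))² = (71 + 0)² = 71² = 5041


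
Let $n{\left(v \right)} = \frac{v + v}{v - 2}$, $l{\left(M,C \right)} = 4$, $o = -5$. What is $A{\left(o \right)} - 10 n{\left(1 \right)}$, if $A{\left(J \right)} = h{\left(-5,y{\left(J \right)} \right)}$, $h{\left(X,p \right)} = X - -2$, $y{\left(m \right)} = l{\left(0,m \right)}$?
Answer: $17$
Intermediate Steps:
$y{\left(m \right)} = 4$
$n{\left(v \right)} = \frac{2 v}{-2 + v}$
$h{\left(X,p \right)} = 2 + X$ ($h{\left(X,p \right)} = X + 2 = 2 + X$)
$A{\left(J \right)} = -3$ ($A{\left(J \right)} = 2 - 5 = -3$)
$A{\left(o \right)} - 10 n{\left(1 \right)} = -3 - 10 \cdot 2 \cdot 1 \frac{1}{-2 + 1} = -3 - 10 \cdot 2 \cdot 1 \frac{1}{-1} = -3 - 10 \cdot 2 \cdot 1 \left(-1\right) = -3 - -20 = -3 + 20 = 17$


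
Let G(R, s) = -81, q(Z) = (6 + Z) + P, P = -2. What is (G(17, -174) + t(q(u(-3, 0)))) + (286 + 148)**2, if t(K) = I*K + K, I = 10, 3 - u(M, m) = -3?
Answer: 188385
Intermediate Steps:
u(M, m) = 6 (u(M, m) = 3 - 1*(-3) = 3 + 3 = 6)
q(Z) = 4 + Z (q(Z) = (6 + Z) - 2 = 4 + Z)
t(K) = 11*K (t(K) = 10*K + K = 11*K)
(G(17, -174) + t(q(u(-3, 0)))) + (286 + 148)**2 = (-81 + 11*(4 + 6)) + (286 + 148)**2 = (-81 + 11*10) + 434**2 = (-81 + 110) + 188356 = 29 + 188356 = 188385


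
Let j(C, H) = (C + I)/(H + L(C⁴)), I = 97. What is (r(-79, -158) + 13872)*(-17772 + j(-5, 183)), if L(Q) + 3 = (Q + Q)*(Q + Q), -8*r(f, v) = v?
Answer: -385800970687039/1562680 ≈ -2.4688e+8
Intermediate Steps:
r(f, v) = -v/8
L(Q) = -3 + 4*Q² (L(Q) = -3 + (Q + Q)*(Q + Q) = -3 + (2*Q)*(2*Q) = -3 + 4*Q²)
j(C, H) = (97 + C)/(-3 + H + 4*C⁸) (j(C, H) = (C + 97)/(H + (-3 + 4*(C⁴)²)) = (97 + C)/(H + (-3 + 4*C⁸)) = (97 + C)/(-3 + H + 4*C⁸))
(r(-79, -158) + 13872)*(-17772 + j(-5, 183)) = (-⅛*(-158) + 13872)*(-17772 + (97 - 5)/(-3 + 183 + 4*(-5)⁸)) = (79/4 + 13872)*(-17772 + 92/(-3 + 183 + 4*390625)) = 55567*(-17772 + 92/(-3 + 183 + 1562500))/4 = 55567*(-17772 + 92/1562680)/4 = 55567*(-17772 + (1/1562680)*92)/4 = 55567*(-17772 + 23/390670)/4 = (55567/4)*(-6942987217/390670) = -385800970687039/1562680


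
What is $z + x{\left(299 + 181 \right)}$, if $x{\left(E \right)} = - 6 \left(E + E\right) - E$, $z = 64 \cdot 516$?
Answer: $26784$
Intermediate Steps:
$z = 33024$
$x{\left(E \right)} = - 13 E$ ($x{\left(E \right)} = - 6 \cdot 2 E - E = - 12 E - E = - 13 E$)
$z + x{\left(299 + 181 \right)} = 33024 - 13 \left(299 + 181\right) = 33024 - 6240 = 26784$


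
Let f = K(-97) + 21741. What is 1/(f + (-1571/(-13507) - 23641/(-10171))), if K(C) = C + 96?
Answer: 137379697/2986969910408 ≈ 4.5993e-5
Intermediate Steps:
K(C) = 96 + C
f = 21740 (f = (96 - 97) + 21741 = -1 + 21741 = 21740)
1/(f + (-1571/(-13507) - 23641/(-10171))) = 1/(21740 + (-1571/(-13507) - 23641/(-10171))) = 1/(21740 + (-1571*(-1/13507) - 23641*(-1/10171))) = 1/(21740 + (1571/13507 + 23641/10171)) = 1/(21740 + 335297628/137379697) = 1/(2986969910408/137379697) = 137379697/2986969910408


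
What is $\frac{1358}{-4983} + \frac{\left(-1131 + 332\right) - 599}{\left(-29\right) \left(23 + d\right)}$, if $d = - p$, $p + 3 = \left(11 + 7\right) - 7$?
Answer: $\frac{2125168}{722535} \approx 2.9413$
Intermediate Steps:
$p = 8$ ($p = -3 + \left(\left(11 + 7\right) - 7\right) = -3 + \left(18 - 7\right) = -3 + 11 = 8$)
$d = -8$ ($d = \left(-1\right) 8 = -8$)
$\frac{1358}{-4983} + \frac{\left(-1131 + 332\right) - 599}{\left(-29\right) \left(23 + d\right)} = \frac{1358}{-4983} + \frac{\left(-1131 + 332\right) - 599}{\left(-29\right) \left(23 - 8\right)} = 1358 \left(- \frac{1}{4983}\right) + \frac{-799 - 599}{\left(-29\right) 15} = - \frac{1358}{4983} - \frac{1398}{-435} = - \frac{1358}{4983} - - \frac{466}{145} = - \frac{1358}{4983} + \frac{466}{145} = \frac{2125168}{722535}$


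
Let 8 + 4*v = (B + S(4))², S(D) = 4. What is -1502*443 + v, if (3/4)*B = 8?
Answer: -5988008/9 ≈ -6.6533e+5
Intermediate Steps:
B = 32/3 (B = (4/3)*8 = 32/3 ≈ 10.667)
v = 466/9 (v = -2 + (32/3 + 4)²/4 = -2 + (44/3)²/4 = -2 + (¼)*(1936/9) = -2 + 484/9 = 466/9 ≈ 51.778)
-1502*443 + v = -1502*443 + 466/9 = -665386 + 466/9 = -5988008/9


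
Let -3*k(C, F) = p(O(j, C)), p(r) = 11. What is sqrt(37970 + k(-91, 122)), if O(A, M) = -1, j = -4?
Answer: sqrt(341697)/3 ≈ 194.85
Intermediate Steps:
k(C, F) = -11/3 (k(C, F) = -1/3*11 = -11/3)
sqrt(37970 + k(-91, 122)) = sqrt(37970 - 11/3) = sqrt(113899/3) = sqrt(341697)/3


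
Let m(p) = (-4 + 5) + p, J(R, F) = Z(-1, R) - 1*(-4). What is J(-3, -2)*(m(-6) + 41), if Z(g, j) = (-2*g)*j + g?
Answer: -108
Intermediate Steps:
Z(g, j) = g - 2*g*j (Z(g, j) = -2*g*j + g = g - 2*g*j)
J(R, F) = 3 + 2*R (J(R, F) = -(1 - 2*R) - 1*(-4) = (-1 + 2*R) + 4 = 3 + 2*R)
m(p) = 1 + p
J(-3, -2)*(m(-6) + 41) = (3 + 2*(-3))*((1 - 6) + 41) = (3 - 6)*(-5 + 41) = -3*36 = -108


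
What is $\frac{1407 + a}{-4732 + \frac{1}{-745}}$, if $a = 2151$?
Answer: $- \frac{2650710}{3525341} \approx -0.7519$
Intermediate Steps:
$\frac{1407 + a}{-4732 + \frac{1}{-745}} = \frac{1407 + 2151}{-4732 + \frac{1}{-745}} = \frac{3558}{-4732 - \frac{1}{745}} = \frac{3558}{- \frac{3525341}{745}} = 3558 \left(- \frac{745}{3525341}\right) = - \frac{2650710}{3525341}$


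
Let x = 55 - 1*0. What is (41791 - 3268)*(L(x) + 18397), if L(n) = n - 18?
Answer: 710132982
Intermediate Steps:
x = 55 (x = 55 + 0 = 55)
L(n) = -18 + n
(41791 - 3268)*(L(x) + 18397) = (41791 - 3268)*((-18 + 55) + 18397) = 38523*(37 + 18397) = 38523*18434 = 710132982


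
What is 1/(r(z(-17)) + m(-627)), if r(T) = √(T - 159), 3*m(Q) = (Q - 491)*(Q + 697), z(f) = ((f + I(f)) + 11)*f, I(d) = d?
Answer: -58695/1531156378 - 9*√58/3062312756 ≈ -3.8356e-5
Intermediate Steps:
z(f) = f*(11 + 2*f) (z(f) = ((f + f) + 11)*f = (2*f + 11)*f = (11 + 2*f)*f = f*(11 + 2*f))
m(Q) = (-491 + Q)*(697 + Q)/3 (m(Q) = ((Q - 491)*(Q + 697))/3 = ((-491 + Q)*(697 + Q))/3 = (-491 + Q)*(697 + Q)/3)
r(T) = √(-159 + T)
1/(r(z(-17)) + m(-627)) = 1/(√(-159 - 17*(11 + 2*(-17))) + (-342227/3 + (⅓)*(-627)² + (206/3)*(-627))) = 1/(√(-159 - 17*(11 - 34)) + (-342227/3 + (⅓)*393129 - 43054)) = 1/(√(-159 - 17*(-23)) + (-342227/3 + 131043 - 43054)) = 1/(√(-159 + 391) - 78260/3) = 1/(√232 - 78260/3) = 1/(2*√58 - 78260/3) = 1/(-78260/3 + 2*√58)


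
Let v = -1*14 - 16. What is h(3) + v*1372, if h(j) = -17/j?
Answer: -123497/3 ≈ -41166.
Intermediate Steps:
v = -30 (v = -14 - 16 = -30)
h(3) + v*1372 = -17/3 - 30*1372 = -17*⅓ - 41160 = -17/3 - 41160 = -123497/3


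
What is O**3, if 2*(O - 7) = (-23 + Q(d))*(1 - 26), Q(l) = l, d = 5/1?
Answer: 12487168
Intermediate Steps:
d = 5 (d = 5*1 = 5)
O = 232 (O = 7 + ((-23 + 5)*(1 - 26))/2 = 7 + (-18*(-25))/2 = 7 + (1/2)*450 = 7 + 225 = 232)
O**3 = 232**3 = 12487168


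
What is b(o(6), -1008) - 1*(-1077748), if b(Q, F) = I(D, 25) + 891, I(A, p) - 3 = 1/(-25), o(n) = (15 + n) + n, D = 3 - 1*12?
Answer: 26966049/25 ≈ 1.0786e+6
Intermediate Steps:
D = -9 (D = 3 - 12 = -9)
o(n) = 15 + 2*n
I(A, p) = 74/25 (I(A, p) = 3 + 1/(-25) = 3 - 1/25 = 74/25)
b(Q, F) = 22349/25 (b(Q, F) = 74/25 + 891 = 22349/25)
b(o(6), -1008) - 1*(-1077748) = 22349/25 - 1*(-1077748) = 22349/25 + 1077748 = 26966049/25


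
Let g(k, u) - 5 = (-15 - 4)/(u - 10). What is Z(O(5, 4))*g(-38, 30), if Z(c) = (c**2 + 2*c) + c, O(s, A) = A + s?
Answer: 2187/5 ≈ 437.40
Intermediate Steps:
g(k, u) = 5 - 19/(-10 + u) (g(k, u) = 5 + (-15 - 4)/(u - 10) = 5 - 19/(-10 + u))
Z(c) = c**2 + 3*c
Z(O(5, 4))*g(-38, 30) = ((4 + 5)*(3 + (4 + 5)))*((-69 + 5*30)/(-10 + 30)) = (9*(3 + 9))*((-69 + 150)/20) = (9*12)*((1/20)*81) = 108*(81/20) = 2187/5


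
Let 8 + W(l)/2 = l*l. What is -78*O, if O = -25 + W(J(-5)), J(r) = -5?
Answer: -702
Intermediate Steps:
W(l) = -16 + 2*l**2 (W(l) = -16 + 2*(l*l) = -16 + 2*l**2)
O = 9 (O = -25 + (-16 + 2*(-5)**2) = -25 + (-16 + 2*25) = -25 + (-16 + 50) = -25 + 34 = 9)
-78*O = -78*9 = -702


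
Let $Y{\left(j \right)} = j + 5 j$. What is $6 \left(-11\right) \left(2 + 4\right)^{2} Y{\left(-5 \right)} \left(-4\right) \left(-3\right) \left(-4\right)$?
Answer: $-3421440$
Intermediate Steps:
$Y{\left(j \right)} = 6 j$
$6 \left(-11\right) \left(2 + 4\right)^{2} Y{\left(-5 \right)} \left(-4\right) \left(-3\right) \left(-4\right) = 6 \left(-11\right) \left(2 + 4\right)^{2} \cdot 6 \left(-5\right) \left(-4\right) \left(-3\right) \left(-4\right) = - 66 \cdot 6^{2} \left(-30\right) 12 \left(-4\right) = - 66 \cdot 36 \left(-30\right) \left(-48\right) = - 66 \left(\left(-1080\right) \left(-48\right)\right) = \left(-66\right) 51840 = -3421440$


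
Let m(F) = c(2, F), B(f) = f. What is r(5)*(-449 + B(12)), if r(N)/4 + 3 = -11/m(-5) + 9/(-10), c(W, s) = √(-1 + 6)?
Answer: 34086/5 + 19228*√5/5 ≈ 15416.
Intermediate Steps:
c(W, s) = √5
m(F) = √5
r(N) = -78/5 - 44*√5/5 (r(N) = -12 + 4*(-11*√5/5 + 9/(-10)) = -12 + 4*(-11*√5/5 + 9*(-⅒)) = -12 + 4*(-11*√5/5 - 9/10) = -12 + 4*(-9/10 - 11*√5/5) = -12 + (-18/5 - 44*√5/5) = -78/5 - 44*√5/5)
r(5)*(-449 + B(12)) = (-78/5 - 44*√5/5)*(-449 + 12) = (-78/5 - 44*√5/5)*(-437) = 34086/5 + 19228*√5/5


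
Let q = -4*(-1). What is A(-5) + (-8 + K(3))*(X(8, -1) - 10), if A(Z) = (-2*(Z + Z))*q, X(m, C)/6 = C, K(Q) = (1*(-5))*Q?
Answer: 448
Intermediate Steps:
K(Q) = -5*Q
X(m, C) = 6*C
q = 4
A(Z) = -16*Z (A(Z) = -2*(Z + Z)*4 = -4*Z*4 = -16*Z)
A(-5) + (-8 + K(3))*(X(8, -1) - 10) = -16*(-5) + (-8 - 5*3)*(6*(-1) - 10) = 80 + (-8 - 15)*(-6 - 10) = 80 - 23*(-16) = 80 + 368 = 448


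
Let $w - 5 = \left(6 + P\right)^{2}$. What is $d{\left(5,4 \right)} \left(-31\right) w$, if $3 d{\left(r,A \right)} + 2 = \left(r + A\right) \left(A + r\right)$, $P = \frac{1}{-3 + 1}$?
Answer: $- \frac{115103}{4} \approx -28776.0$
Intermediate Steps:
$P = - \frac{1}{2}$ ($P = \frac{1}{-2} = - \frac{1}{2} \approx -0.5$)
$d{\left(r,A \right)} = - \frac{2}{3} + \frac{\left(A + r\right)^{2}}{3}$ ($d{\left(r,A \right)} = - \frac{2}{3} + \frac{\left(r + A\right) \left(A + r\right)}{3} = - \frac{2}{3} + \frac{\left(A + r\right) \left(A + r\right)}{3} = - \frac{2}{3} + \frac{\left(A + r\right)^{2}}{3}$)
$w = \frac{141}{4}$ ($w = 5 + \left(6 - \frac{1}{2}\right)^{2} = 5 + \left(\frac{11}{2}\right)^{2} = 5 + \frac{121}{4} = \frac{141}{4} \approx 35.25$)
$d{\left(5,4 \right)} \left(-31\right) w = \left(- \frac{2}{3} + \frac{\left(4 + 5\right)^{2}}{3}\right) \left(-31\right) \frac{141}{4} = \left(- \frac{2}{3} + \frac{9^{2}}{3}\right) \left(-31\right) \frac{141}{4} = \left(- \frac{2}{3} + \frac{1}{3} \cdot 81\right) \left(-31\right) \frac{141}{4} = \left(- \frac{2}{3} + 27\right) \left(-31\right) \frac{141}{4} = \frac{79}{3} \left(-31\right) \frac{141}{4} = \left(- \frac{2449}{3}\right) \frac{141}{4} = - \frac{115103}{4}$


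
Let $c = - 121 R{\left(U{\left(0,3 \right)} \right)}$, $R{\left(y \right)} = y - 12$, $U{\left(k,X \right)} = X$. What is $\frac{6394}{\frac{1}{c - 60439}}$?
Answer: $-379483900$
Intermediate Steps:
$R{\left(y \right)} = -12 + y$
$c = 1089$ ($c = - 121 \left(-12 + 3\right) = \left(-121\right) \left(-9\right) = 1089$)
$\frac{6394}{\frac{1}{c - 60439}} = \frac{6394}{\frac{1}{1089 - 60439}} = \frac{6394}{\frac{1}{-59350}} = \frac{6394}{- \frac{1}{59350}} = 6394 \left(-59350\right) = -379483900$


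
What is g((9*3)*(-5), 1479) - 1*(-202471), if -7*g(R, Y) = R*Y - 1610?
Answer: 1618572/7 ≈ 2.3122e+5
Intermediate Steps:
g(R, Y) = 230 - R*Y/7 (g(R, Y) = -(R*Y - 1610)/7 = -(-1610 + R*Y)/7 = 230 - R*Y/7)
g((9*3)*(-5), 1479) - 1*(-202471) = (230 - ⅐*(9*3)*(-5)*1479) - 1*(-202471) = (230 - ⅐*27*(-5)*1479) + 202471 = (230 - ⅐*(-135)*1479) + 202471 = (230 + 199665/7) + 202471 = 201275/7 + 202471 = 1618572/7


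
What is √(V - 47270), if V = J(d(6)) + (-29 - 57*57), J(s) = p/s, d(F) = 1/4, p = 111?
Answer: 2*I*√12526 ≈ 223.84*I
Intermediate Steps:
d(F) = ¼
J(s) = 111/s
V = -2834 (V = 111/(¼) + (-29 - 57*57) = 111*4 + (-29 - 3249) = 444 - 3278 = -2834)
√(V - 47270) = √(-2834 - 47270) = √(-50104) = 2*I*√12526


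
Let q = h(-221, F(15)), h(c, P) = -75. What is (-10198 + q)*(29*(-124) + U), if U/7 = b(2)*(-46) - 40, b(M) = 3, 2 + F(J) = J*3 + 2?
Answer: 49741866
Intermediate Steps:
F(J) = 3*J (F(J) = -2 + (J*3 + 2) = -2 + (3*J + 2) = -2 + (2 + 3*J) = 3*J)
q = -75
U = -1246 (U = 7*(3*(-46) - 40) = 7*(-138 - 40) = 7*(-178) = -1246)
(-10198 + q)*(29*(-124) + U) = (-10198 - 75)*(29*(-124) - 1246) = -10273*(-3596 - 1246) = -10273*(-4842) = 49741866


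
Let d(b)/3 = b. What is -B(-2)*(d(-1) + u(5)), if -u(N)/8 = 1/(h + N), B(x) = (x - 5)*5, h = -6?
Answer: 175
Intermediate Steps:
d(b) = 3*b
B(x) = -25 + 5*x (B(x) = (-5 + x)*5 = -25 + 5*x)
u(N) = -8/(-6 + N)
-B(-2)*(d(-1) + u(5)) = -(-25 + 5*(-2))*(3*(-1) - 8/(-6 + 5)) = -(-25 - 10)*(-3 - 8/(-1)) = -(-35)*(-3 - 8*(-1)) = -(-35)*(-3 + 8) = -(-35)*5 = -1*(-175) = 175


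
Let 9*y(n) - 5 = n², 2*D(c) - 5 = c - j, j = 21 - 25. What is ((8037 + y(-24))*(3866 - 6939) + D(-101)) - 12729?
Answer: -224179697/9 ≈ -2.4909e+7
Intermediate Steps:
j = -4
D(c) = 9/2 + c/2 (D(c) = 5/2 + (c - 1*(-4))/2 = 5/2 + (c + 4)/2 = 5/2 + (4 + c)/2 = 5/2 + (2 + c/2) = 9/2 + c/2)
y(n) = 5/9 + n²/9
((8037 + y(-24))*(3866 - 6939) + D(-101)) - 12729 = ((8037 + (5/9 + (⅑)*(-24)²))*(3866 - 6939) + (9/2 + (½)*(-101))) - 12729 = ((8037 + (5/9 + (⅑)*576))*(-3073) + (9/2 - 101/2)) - 12729 = ((8037 + (5/9 + 64))*(-3073) - 46) - 12729 = ((8037 + 581/9)*(-3073) - 46) - 12729 = ((72914/9)*(-3073) - 46) - 12729 = (-224064722/9 - 46) - 12729 = -224065136/9 - 12729 = -224179697/9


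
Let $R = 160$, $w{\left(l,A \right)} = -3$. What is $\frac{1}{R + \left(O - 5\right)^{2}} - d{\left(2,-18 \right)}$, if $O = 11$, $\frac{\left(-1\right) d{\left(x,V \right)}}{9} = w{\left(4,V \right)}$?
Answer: $- \frac{5291}{196} \approx -26.995$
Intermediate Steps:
$d{\left(x,V \right)} = 27$ ($d{\left(x,V \right)} = \left(-9\right) \left(-3\right) = 27$)
$\frac{1}{R + \left(O - 5\right)^{2}} - d{\left(2,-18 \right)} = \frac{1}{160 + \left(11 - 5\right)^{2}} - 27 = \frac{1}{160 + 6^{2}} - 27 = \frac{1}{160 + 36} - 27 = \frac{1}{196} - 27 = - \frac{5291}{196}$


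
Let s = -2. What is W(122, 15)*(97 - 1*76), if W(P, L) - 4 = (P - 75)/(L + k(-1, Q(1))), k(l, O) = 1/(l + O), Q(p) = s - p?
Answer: 8904/59 ≈ 150.92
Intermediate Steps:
Q(p) = -2 - p
k(l, O) = 1/(O + l)
W(P, L) = 4 + (-75 + P)/(-1/4 + L) (W(P, L) = 4 + (P - 75)/(L + 1/((-2 - 1*1) - 1)) = 4 + (-75 + P)/(L + 1/((-2 - 1) - 1)) = 4 + (-75 + P)/(L + 1/(-3 - 1)) = 4 + (-75 + P)/(L + 1/(-4)) = 4 + (-75 + P)/(L - 1/4) = 4 + (-75 + P)/(-1/4 + L))
W(122, 15)*(97 - 1*76) = (4*(-76 + 122 + 4*15)/(-1 + 4*15))*(97 - 1*76) = (4*(-76 + 122 + 60)/(-1 + 60))*(97 - 76) = (4*106/59)*21 = (4*(1/59)*106)*21 = (424/59)*21 = 8904/59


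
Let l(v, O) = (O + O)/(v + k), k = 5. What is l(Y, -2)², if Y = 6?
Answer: 16/121 ≈ 0.13223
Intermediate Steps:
l(v, O) = 2*O/(5 + v) (l(v, O) = (O + O)/(v + 5) = (2*O)/(5 + v) = 2*O/(5 + v))
l(Y, -2)² = (2*(-2)/(5 + 6))² = (2*(-2)/11)² = (2*(-2)*(1/11))² = (-4/11)² = 16/121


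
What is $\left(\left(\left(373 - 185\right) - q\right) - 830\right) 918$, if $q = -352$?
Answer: $-266220$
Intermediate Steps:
$\left(\left(\left(373 - 185\right) - q\right) - 830\right) 918 = \left(\left(\left(373 - 185\right) - -352\right) - 830\right) 918 = \left(\left(\left(373 - 185\right) + 352\right) - 830\right) 918 = \left(\left(188 + 352\right) - 830\right) 918 = \left(540 - 830\right) 918 = \left(-290\right) 918 = -266220$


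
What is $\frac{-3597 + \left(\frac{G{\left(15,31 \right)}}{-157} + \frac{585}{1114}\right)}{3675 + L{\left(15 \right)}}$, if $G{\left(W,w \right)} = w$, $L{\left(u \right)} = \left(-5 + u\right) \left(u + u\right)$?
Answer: $- \frac{125810159}{139043910} \approx -0.90482$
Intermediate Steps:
$L{\left(u \right)} = 2 u \left(-5 + u\right)$ ($L{\left(u \right)} = \left(-5 + u\right) 2 u = 2 u \left(-5 + u\right)$)
$\frac{-3597 + \left(\frac{G{\left(15,31 \right)}}{-157} + \frac{585}{1114}\right)}{3675 + L{\left(15 \right)}} = \frac{-3597 + \left(\frac{31}{-157} + \frac{585}{1114}\right)}{3675 + 2 \cdot 15 \left(-5 + 15\right)} = \frac{-3597 + \left(31 \left(- \frac{1}{157}\right) + 585 \cdot \frac{1}{1114}\right)}{3675 + 2 \cdot 15 \cdot 10} = \frac{-3597 + \left(- \frac{31}{157} + \frac{585}{1114}\right)}{3675 + 300} = \frac{-3597 + \frac{57311}{174898}}{3975} = \left(- \frac{629050795}{174898}\right) \frac{1}{3975} = - \frac{125810159}{139043910}$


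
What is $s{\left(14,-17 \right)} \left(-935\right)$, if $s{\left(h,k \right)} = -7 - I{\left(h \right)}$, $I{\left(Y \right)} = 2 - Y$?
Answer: $-4675$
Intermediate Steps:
$s{\left(h,k \right)} = -9 + h$ ($s{\left(h,k \right)} = -7 - \left(2 - h\right) = -7 + \left(-2 + h\right) = -9 + h$)
$s{\left(14,-17 \right)} \left(-935\right) = \left(-9 + 14\right) \left(-935\right) = 5 \left(-935\right) = -4675$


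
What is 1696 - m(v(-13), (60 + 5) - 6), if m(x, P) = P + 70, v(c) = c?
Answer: 1567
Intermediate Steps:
m(x, P) = 70 + P
1696 - m(v(-13), (60 + 5) - 6) = 1696 - (70 + ((60 + 5) - 6)) = 1696 - (70 + (65 - 6)) = 1696 - (70 + 59) = 1696 - 1*129 = 1696 - 129 = 1567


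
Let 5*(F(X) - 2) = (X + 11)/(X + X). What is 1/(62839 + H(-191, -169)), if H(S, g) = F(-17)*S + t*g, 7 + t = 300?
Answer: 85/1099327 ≈ 7.7320e-5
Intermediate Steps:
t = 293 (t = -7 + 300 = 293)
F(X) = 2 + (11 + X)/(10*X) (F(X) = 2 + ((X + 11)/(X + X))/5 = 2 + ((11 + X)/((2*X)))/5 = 2 + ((11 + X)*(1/(2*X)))/5 = 2 + ((11 + X)/(2*X))/5 = 2 + (11 + X)/(10*X))
H(S, g) = 293*g + 173*S/85 (H(S, g) = ((1/10)*(11 + 21*(-17))/(-17))*S + 293*g = ((1/10)*(-1/17)*(11 - 357))*S + 293*g = ((1/10)*(-1/17)*(-346))*S + 293*g = 173*S/85 + 293*g = 293*g + 173*S/85)
1/(62839 + H(-191, -169)) = 1/(62839 + (293*(-169) + (173/85)*(-191))) = 1/(62839 + (-49517 - 33043/85)) = 1/(62839 - 4241988/85) = 1/(1099327/85) = 85/1099327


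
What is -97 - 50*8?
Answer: -497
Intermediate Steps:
-97 - 50*8 = -97 - 400 = -497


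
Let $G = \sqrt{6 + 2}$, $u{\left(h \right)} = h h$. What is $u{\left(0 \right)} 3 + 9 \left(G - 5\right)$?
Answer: $-45 + 18 \sqrt{2} \approx -19.544$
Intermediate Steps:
$u{\left(h \right)} = h^{2}$
$G = 2 \sqrt{2}$ ($G = \sqrt{8} = 2 \sqrt{2} \approx 2.8284$)
$u{\left(0 \right)} 3 + 9 \left(G - 5\right) = 0^{2} \cdot 3 + 9 \left(2 \sqrt{2} - 5\right) = 0 \cdot 3 + 9 \left(2 \sqrt{2} - 5\right) = 0 + 9 \left(-5 + 2 \sqrt{2}\right) = 0 - \left(45 - 18 \sqrt{2}\right) = -45 + 18 \sqrt{2}$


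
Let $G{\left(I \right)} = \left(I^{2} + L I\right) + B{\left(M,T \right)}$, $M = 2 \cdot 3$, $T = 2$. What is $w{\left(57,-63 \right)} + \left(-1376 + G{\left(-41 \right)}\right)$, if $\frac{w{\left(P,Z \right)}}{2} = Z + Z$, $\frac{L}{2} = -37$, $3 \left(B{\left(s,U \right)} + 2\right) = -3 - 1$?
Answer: $\frac{9251}{3} \approx 3083.7$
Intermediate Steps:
$M = 6$
$B{\left(s,U \right)} = - \frac{10}{3}$ ($B{\left(s,U \right)} = -2 + \frac{-3 - 1}{3} = -2 + \frac{1}{3} \left(-4\right) = -2 - \frac{4}{3} = - \frac{10}{3}$)
$L = -74$ ($L = 2 \left(-37\right) = -74$)
$w{\left(P,Z \right)} = 4 Z$ ($w{\left(P,Z \right)} = 2 \left(Z + Z\right) = 2 \cdot 2 Z = 4 Z$)
$G{\left(I \right)} = - \frac{10}{3} + I^{2} - 74 I$ ($G{\left(I \right)} = \left(I^{2} - 74 I\right) - \frac{10}{3} = - \frac{10}{3} + I^{2} - 74 I$)
$w{\left(57,-63 \right)} + \left(-1376 + G{\left(-41 \right)}\right) = 4 \left(-63\right) - - \frac{10007}{3} = -252 + \left(-1376 + \left(- \frac{10}{3} + 1681 + 3034\right)\right) = -252 + \left(-1376 + \frac{14135}{3}\right) = -252 + \frac{10007}{3} = \frac{9251}{3}$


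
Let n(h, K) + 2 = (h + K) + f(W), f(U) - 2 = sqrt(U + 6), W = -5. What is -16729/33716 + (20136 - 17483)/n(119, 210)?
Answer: 41963989/5563140 ≈ 7.5432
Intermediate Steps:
f(U) = 2 + sqrt(6 + U) (f(U) = 2 + sqrt(U + 6) = 2 + sqrt(6 + U))
n(h, K) = 1 + K + h (n(h, K) = -2 + ((h + K) + (2 + sqrt(6 - 5))) = -2 + ((K + h) + (2 + sqrt(1))) = -2 + ((K + h) + (2 + 1)) = -2 + ((K + h) + 3) = -2 + (3 + K + h) = 1 + K + h)
-16729/33716 + (20136 - 17483)/n(119, 210) = -16729/33716 + (20136 - 17483)/(1 + 210 + 119) = -16729*1/33716 + 2653/330 = -16729/33716 + 2653*(1/330) = -16729/33716 + 2653/330 = 41963989/5563140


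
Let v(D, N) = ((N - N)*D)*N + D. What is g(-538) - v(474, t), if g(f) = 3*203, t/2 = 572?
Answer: 135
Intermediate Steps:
t = 1144 (t = 2*572 = 1144)
v(D, N) = D (v(D, N) = (0*D)*N + D = 0*N + D = 0 + D = D)
g(f) = 609
g(-538) - v(474, t) = 609 - 1*474 = 609 - 474 = 135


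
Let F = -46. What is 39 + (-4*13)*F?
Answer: 2431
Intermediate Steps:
39 + (-4*13)*F = 39 - 4*13*(-46) = 39 - 52*(-46) = 39 + 2392 = 2431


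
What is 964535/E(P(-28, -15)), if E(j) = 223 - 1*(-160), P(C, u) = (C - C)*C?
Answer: 964535/383 ≈ 2518.4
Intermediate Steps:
P(C, u) = 0 (P(C, u) = 0*C = 0)
E(j) = 383 (E(j) = 223 + 160 = 383)
964535/E(P(-28, -15)) = 964535/383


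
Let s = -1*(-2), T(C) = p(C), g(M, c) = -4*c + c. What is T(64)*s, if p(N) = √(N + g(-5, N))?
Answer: 16*I*√2 ≈ 22.627*I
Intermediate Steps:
g(M, c) = -3*c
p(N) = √2*√(-N) (p(N) = √(N - 3*N) = √(-2*N) = √2*√(-N))
T(C) = √2*√(-C)
s = 2
T(64)*s = (√2*√(-1*64))*2 = (√2*√(-64))*2 = (√2*(8*I))*2 = (8*I*√2)*2 = 16*I*√2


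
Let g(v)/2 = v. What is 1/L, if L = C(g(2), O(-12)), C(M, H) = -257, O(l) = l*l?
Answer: -1/257 ≈ -0.0038911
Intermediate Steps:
O(l) = l²
g(v) = 2*v
L = -257
1/L = 1/(-257) = -1/257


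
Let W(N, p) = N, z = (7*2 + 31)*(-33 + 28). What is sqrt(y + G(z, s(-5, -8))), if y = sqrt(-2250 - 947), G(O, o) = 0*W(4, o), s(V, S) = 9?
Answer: 3197**(1/4)*sqrt(I) ≈ 5.317 + 5.317*I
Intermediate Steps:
z = -225 (z = (14 + 31)*(-5) = 45*(-5) = -225)
G(O, o) = 0 (G(O, o) = 0*4 = 0)
y = I*sqrt(3197) (y = sqrt(-3197) = I*sqrt(3197) ≈ 56.542*I)
sqrt(y + G(z, s(-5, -8))) = sqrt(I*sqrt(3197) + 0) = sqrt(I*sqrt(3197)) = 3197**(1/4)*sqrt(I)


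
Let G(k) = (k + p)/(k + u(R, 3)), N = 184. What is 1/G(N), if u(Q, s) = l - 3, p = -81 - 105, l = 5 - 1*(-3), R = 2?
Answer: -189/2 ≈ -94.500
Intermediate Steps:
l = 8 (l = 5 + 3 = 8)
p = -186
u(Q, s) = 5 (u(Q, s) = 8 - 3 = 5)
G(k) = (-186 + k)/(5 + k) (G(k) = (k - 186)/(k + 5) = (-186 + k)/(5 + k))
1/G(N) = 1/((-186 + 184)/(5 + 184)) = 1/(-2/189) = -189/2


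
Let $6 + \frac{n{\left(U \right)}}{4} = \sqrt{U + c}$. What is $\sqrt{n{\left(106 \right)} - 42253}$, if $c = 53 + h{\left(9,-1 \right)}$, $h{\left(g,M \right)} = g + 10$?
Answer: $\sqrt{-42277 + 4 \sqrt{178}} \approx 205.48 i$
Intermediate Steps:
$h{\left(g,M \right)} = 10 + g$
$c = 72$ ($c = 53 + \left(10 + 9\right) = 53 + 19 = 72$)
$n{\left(U \right)} = -24 + 4 \sqrt{72 + U}$ ($n{\left(U \right)} = -24 + 4 \sqrt{U + 72} = -24 + 4 \sqrt{72 + U}$)
$\sqrt{n{\left(106 \right)} - 42253} = \sqrt{\left(-24 + 4 \sqrt{72 + 106}\right) - 42253} = \sqrt{\left(-24 + 4 \sqrt{178}\right) - 42253} = \sqrt{-42277 + 4 \sqrt{178}}$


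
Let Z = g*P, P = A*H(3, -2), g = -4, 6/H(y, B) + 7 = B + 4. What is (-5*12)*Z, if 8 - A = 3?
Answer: -1440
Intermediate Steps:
H(y, B) = 6/(-3 + B) (H(y, B) = 6/(-7 + (B + 4)) = 6/(-7 + (4 + B)) = 6/(-3 + B))
A = 5 (A = 8 - 1*3 = 8 - 3 = 5)
P = -6 (P = 5*(6/(-3 - 2)) = 5*(6/(-5)) = 5*(6*(-1/5)) = 5*(-6/5) = -6)
Z = 24 (Z = -4*(-6) = 24)
(-5*12)*Z = -5*12*24 = -60*24 = -1440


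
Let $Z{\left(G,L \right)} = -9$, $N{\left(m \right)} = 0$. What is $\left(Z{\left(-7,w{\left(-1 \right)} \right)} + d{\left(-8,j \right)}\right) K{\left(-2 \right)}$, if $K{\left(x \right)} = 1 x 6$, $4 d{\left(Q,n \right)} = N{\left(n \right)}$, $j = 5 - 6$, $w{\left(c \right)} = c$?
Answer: $108$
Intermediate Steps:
$j = -1$
$d{\left(Q,n \right)} = 0$ ($d{\left(Q,n \right)} = \frac{1}{4} \cdot 0 = 0$)
$K{\left(x \right)} = 6 x$ ($K{\left(x \right)} = x 6 = 6 x$)
$\left(Z{\left(-7,w{\left(-1 \right)} \right)} + d{\left(-8,j \right)}\right) K{\left(-2 \right)} = \left(-9 + 0\right) 6 \left(-2\right) = \left(-9\right) \left(-12\right) = 108$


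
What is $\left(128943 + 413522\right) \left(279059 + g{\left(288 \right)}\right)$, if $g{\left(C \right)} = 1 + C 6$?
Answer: $152317662420$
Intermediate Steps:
$g{\left(C \right)} = 1 + 6 C$
$\left(128943 + 413522\right) \left(279059 + g{\left(288 \right)}\right) = \left(128943 + 413522\right) \left(279059 + \left(1 + 6 \cdot 288\right)\right) = 542465 \left(279059 + \left(1 + 1728\right)\right) = 542465 \left(279059 + 1729\right) = 542465 \cdot 280788 = 152317662420$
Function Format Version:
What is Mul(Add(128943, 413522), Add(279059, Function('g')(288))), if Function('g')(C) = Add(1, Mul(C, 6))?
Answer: 152317662420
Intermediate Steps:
Function('g')(C) = Add(1, Mul(6, C))
Mul(Add(128943, 413522), Add(279059, Function('g')(288))) = Mul(Add(128943, 413522), Add(279059, Add(1, Mul(6, 288)))) = Mul(542465, Add(279059, Add(1, 1728))) = Mul(542465, Add(279059, 1729)) = Mul(542465, 280788) = 152317662420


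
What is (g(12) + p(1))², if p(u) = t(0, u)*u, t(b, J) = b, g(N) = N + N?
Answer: 576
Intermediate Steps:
g(N) = 2*N
p(u) = 0 (p(u) = 0*u = 0)
(g(12) + p(1))² = (2*12 + 0)² = (24 + 0)² = 24² = 576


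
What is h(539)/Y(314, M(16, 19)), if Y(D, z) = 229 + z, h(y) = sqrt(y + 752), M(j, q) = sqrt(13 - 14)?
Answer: sqrt(1291)*(229 - I)/52442 ≈ 0.1569 - 0.00068515*I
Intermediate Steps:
M(j, q) = I (M(j, q) = sqrt(-1) = I)
h(y) = sqrt(752 + y)
h(539)/Y(314, M(16, 19)) = sqrt(752 + 539)/(229 + I) = sqrt(1291)*((229 - I)/52442) = sqrt(1291)*(229 - I)/52442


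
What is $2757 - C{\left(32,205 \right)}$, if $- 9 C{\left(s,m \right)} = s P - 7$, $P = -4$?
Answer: $2742$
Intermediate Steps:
$C{\left(s,m \right)} = \frac{7}{9} + \frac{4 s}{9}$ ($C{\left(s,m \right)} = - \frac{s \left(-4\right) - 7}{9} = - \frac{- 4 s - 7}{9} = - \frac{-7 - 4 s}{9} = \frac{7}{9} + \frac{4 s}{9}$)
$2757 - C{\left(32,205 \right)} = 2757 - \left(\frac{7}{9} + \frac{4}{9} \cdot 32\right) = 2757 - \left(\frac{7}{9} + \frac{128}{9}\right) = 2757 - 15 = 2742$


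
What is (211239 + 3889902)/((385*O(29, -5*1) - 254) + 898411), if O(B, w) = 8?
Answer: 4101141/901237 ≈ 4.5506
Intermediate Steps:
(211239 + 3889902)/((385*O(29, -5*1) - 254) + 898411) = (211239 + 3889902)/((385*8 - 254) + 898411) = 4101141/((3080 - 254) + 898411) = 4101141/(2826 + 898411) = 4101141/901237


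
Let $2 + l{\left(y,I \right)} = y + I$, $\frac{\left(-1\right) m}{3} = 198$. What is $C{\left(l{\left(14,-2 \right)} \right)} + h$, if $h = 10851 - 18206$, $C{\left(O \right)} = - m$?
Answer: $-6761$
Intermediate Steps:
$m = -594$ ($m = \left(-3\right) 198 = -594$)
$l{\left(y,I \right)} = -2 + I + y$ ($l{\left(y,I \right)} = -2 + \left(y + I\right) = -2 + \left(I + y\right) = -2 + I + y$)
$C{\left(O \right)} = 594$ ($C{\left(O \right)} = \left(-1\right) \left(-594\right) = 594$)
$h = -7355$
$C{\left(l{\left(14,-2 \right)} \right)} + h = 594 - 7355 = -6761$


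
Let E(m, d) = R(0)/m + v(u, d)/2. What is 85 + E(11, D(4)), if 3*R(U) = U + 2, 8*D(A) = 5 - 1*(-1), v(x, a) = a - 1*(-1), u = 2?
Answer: 22687/264 ≈ 85.936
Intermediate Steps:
v(x, a) = 1 + a (v(x, a) = a + 1 = 1 + a)
D(A) = ¾ (D(A) = (5 - 1*(-1))/8 = (5 + 1)/8 = (⅛)*6 = ¾)
R(U) = ⅔ + U/3 (R(U) = (U + 2)/3 = (2 + U)/3 = ⅔ + U/3)
E(m, d) = ½ + d/2 + 2/(3*m) (E(m, d) = (⅔ + (⅓)*0)/m + (1 + d)/2 = (⅔ + 0)/m + (1 + d)*(½) = 2/(3*m) + (½ + d/2) = ½ + d/2 + 2/(3*m))
85 + E(11, D(4)) = 85 + (⅙)*(4 + 3*11*(1 + ¾))/11 = 85 + (⅙)*(1/11)*(4 + 3*11*(7/4)) = 85 + (⅙)*(1/11)*(4 + 231/4) = 85 + (⅙)*(1/11)*(247/4) = 85 + 247/264 = 22687/264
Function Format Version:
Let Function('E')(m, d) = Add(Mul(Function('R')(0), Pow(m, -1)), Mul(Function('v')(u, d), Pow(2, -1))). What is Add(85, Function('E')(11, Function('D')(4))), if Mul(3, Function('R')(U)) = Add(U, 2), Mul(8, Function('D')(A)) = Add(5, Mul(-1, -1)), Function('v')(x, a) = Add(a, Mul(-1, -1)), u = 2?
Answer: Rational(22687, 264) ≈ 85.936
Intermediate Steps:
Function('v')(x, a) = Add(1, a) (Function('v')(x, a) = Add(a, 1) = Add(1, a))
Function('D')(A) = Rational(3, 4) (Function('D')(A) = Mul(Rational(1, 8), Add(5, Mul(-1, -1))) = Mul(Rational(1, 8), Add(5, 1)) = Mul(Rational(1, 8), 6) = Rational(3, 4))
Function('R')(U) = Add(Rational(2, 3), Mul(Rational(1, 3), U)) (Function('R')(U) = Mul(Rational(1, 3), Add(U, 2)) = Mul(Rational(1, 3), Add(2, U)) = Add(Rational(2, 3), Mul(Rational(1, 3), U)))
Function('E')(m, d) = Add(Rational(1, 2), Mul(Rational(1, 2), d), Mul(Rational(2, 3), Pow(m, -1))) (Function('E')(m, d) = Add(Mul(Add(Rational(2, 3), Mul(Rational(1, 3), 0)), Pow(m, -1)), Mul(Add(1, d), Pow(2, -1))) = Add(Mul(Add(Rational(2, 3), 0), Pow(m, -1)), Mul(Add(1, d), Rational(1, 2))) = Add(Mul(Rational(2, 3), Pow(m, -1)), Add(Rational(1, 2), Mul(Rational(1, 2), d))) = Add(Rational(1, 2), Mul(Rational(1, 2), d), Mul(Rational(2, 3), Pow(m, -1))))
Add(85, Function('E')(11, Function('D')(4))) = Add(85, Mul(Rational(1, 6), Pow(11, -1), Add(4, Mul(3, 11, Add(1, Rational(3, 4)))))) = Add(85, Mul(Rational(1, 6), Rational(1, 11), Add(4, Mul(3, 11, Rational(7, 4))))) = Add(85, Mul(Rational(1, 6), Rational(1, 11), Add(4, Rational(231, 4)))) = Add(85, Mul(Rational(1, 6), Rational(1, 11), Rational(247, 4))) = Add(85, Rational(247, 264)) = Rational(22687, 264)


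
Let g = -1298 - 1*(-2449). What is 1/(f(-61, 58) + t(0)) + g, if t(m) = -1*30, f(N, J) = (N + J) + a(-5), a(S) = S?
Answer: 43737/38 ≈ 1151.0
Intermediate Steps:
f(N, J) = -5 + J + N (f(N, J) = (N + J) - 5 = (J + N) - 5 = -5 + J + N)
t(m) = -30
g = 1151 (g = -1298 + 2449 = 1151)
1/(f(-61, 58) + t(0)) + g = 1/((-5 + 58 - 61) - 30) + 1151 = 1/(-8 - 30) + 1151 = 1/(-38) + 1151 = -1/38 + 1151 = 43737/38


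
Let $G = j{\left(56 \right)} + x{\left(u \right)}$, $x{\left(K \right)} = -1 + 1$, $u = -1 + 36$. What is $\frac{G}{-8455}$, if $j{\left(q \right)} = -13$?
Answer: $\frac{13}{8455} \approx 0.0015376$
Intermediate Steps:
$u = 35$
$x{\left(K \right)} = 0$
$G = -13$ ($G = -13 + 0 = -13$)
$\frac{G}{-8455} = - \frac{13}{-8455} = \left(-13\right) \left(- \frac{1}{8455}\right) = \frac{13}{8455}$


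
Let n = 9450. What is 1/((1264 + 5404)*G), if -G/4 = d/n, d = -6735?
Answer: 315/5987864 ≈ 5.2606e-5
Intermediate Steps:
G = 898/315 (G = -(-26940)/9450 = -4*(-449/630) = 898/315 ≈ 2.8508)
1/((1264 + 5404)*G) = 1/((1264 + 5404)*(898/315)) = (315/898)/6668 = (1/6668)*(315/898) = 315/5987864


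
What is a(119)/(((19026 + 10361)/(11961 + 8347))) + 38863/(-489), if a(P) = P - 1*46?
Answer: -417132305/14370243 ≈ -29.027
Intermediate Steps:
a(P) = -46 + P (a(P) = P - 46 = -46 + P)
a(119)/(((19026 + 10361)/(11961 + 8347))) + 38863/(-489) = (-46 + 119)/(((19026 + 10361)/(11961 + 8347))) + 38863/(-489) = 73/((29387/20308)) + 38863*(-1/489) = 73/((29387*(1/20308))) - 38863/489 = 73/(29387/20308) - 38863/489 = 73*(20308/29387) - 38863/489 = 1482484/29387 - 38863/489 = -417132305/14370243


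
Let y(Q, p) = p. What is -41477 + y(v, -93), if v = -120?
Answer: -41570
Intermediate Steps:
-41477 + y(v, -93) = -41477 - 93 = -41570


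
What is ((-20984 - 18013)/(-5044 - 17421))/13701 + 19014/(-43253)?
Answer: -1950229566423/4437656371715 ≈ -0.43947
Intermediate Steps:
((-20984 - 18013)/(-5044 - 17421))/13701 + 19014/(-43253) = -38997/(-22465)*(1/13701) + 19014*(-1/43253) = -38997*(-1/22465)*(1/13701) - 19014/43253 = (38997/22465)*(1/13701) - 19014/43253 = 12999/102597655 - 19014/43253 = -1950229566423/4437656371715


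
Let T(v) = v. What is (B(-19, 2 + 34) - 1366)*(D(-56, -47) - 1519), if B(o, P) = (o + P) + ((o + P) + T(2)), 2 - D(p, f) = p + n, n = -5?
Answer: 1936480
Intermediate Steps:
D(p, f) = 7 - p (D(p, f) = 2 - (p - 5) = 2 - (-5 + p) = 2 + (5 - p) = 7 - p)
B(o, P) = 2 + 2*P + 2*o (B(o, P) = (o + P) + ((o + P) + 2) = (P + o) + ((P + o) + 2) = (P + o) + (2 + P + o) = 2 + 2*P + 2*o)
(B(-19, 2 + 34) - 1366)*(D(-56, -47) - 1519) = ((2 + 2*(2 + 34) + 2*(-19)) - 1366)*((7 - 1*(-56)) - 1519) = ((2 + 2*36 - 38) - 1366)*((7 + 56) - 1519) = ((2 + 72 - 38) - 1366)*(63 - 1519) = (36 - 1366)*(-1456) = -1330*(-1456) = 1936480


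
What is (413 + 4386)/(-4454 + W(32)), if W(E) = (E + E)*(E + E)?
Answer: -4799/358 ≈ -13.405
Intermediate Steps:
W(E) = 4*E**2 (W(E) = (2*E)*(2*E) = 4*E**2)
(413 + 4386)/(-4454 + W(32)) = (413 + 4386)/(-4454 + 4*32**2) = 4799/(-4454 + 4*1024) = 4799/(-4454 + 4096) = 4799/(-358) = 4799*(-1/358) = -4799/358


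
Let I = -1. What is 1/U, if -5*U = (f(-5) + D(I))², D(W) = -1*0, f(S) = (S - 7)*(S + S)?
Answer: -1/2880 ≈ -0.00034722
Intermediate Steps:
f(S) = 2*S*(-7 + S) (f(S) = (-7 + S)*(2*S) = 2*S*(-7 + S))
D(W) = 0
U = -2880 (U = -(2*(-5)*(-7 - 5) + 0)²/5 = -(2*(-5)*(-12) + 0)²/5 = -(120 + 0)²/5 = -⅕*120² = -⅕*14400 = -2880)
1/U = 1/(-2880) = -1/2880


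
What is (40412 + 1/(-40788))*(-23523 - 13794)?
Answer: -20503510383545/13596 ≈ -1.5081e+9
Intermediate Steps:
(40412 + 1/(-40788))*(-23523 - 13794) = (40412 - 1/40788)*(-37317) = (1648324655/40788)*(-37317) = -20503510383545/13596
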